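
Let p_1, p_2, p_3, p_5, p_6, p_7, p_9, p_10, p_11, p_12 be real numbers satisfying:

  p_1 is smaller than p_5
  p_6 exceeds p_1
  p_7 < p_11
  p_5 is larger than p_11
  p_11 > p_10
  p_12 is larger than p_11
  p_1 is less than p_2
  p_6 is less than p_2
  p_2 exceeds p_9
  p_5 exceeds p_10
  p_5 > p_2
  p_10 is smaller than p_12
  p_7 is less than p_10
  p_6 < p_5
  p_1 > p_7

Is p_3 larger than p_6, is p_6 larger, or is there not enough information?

Following every chain through p_3: nothing is chained to p_3.
p_6 is not reached, and no chain runs the other way from p_6 to p_3.
So the given relations leave the order of p_3 and p_6 undetermined.

undetermined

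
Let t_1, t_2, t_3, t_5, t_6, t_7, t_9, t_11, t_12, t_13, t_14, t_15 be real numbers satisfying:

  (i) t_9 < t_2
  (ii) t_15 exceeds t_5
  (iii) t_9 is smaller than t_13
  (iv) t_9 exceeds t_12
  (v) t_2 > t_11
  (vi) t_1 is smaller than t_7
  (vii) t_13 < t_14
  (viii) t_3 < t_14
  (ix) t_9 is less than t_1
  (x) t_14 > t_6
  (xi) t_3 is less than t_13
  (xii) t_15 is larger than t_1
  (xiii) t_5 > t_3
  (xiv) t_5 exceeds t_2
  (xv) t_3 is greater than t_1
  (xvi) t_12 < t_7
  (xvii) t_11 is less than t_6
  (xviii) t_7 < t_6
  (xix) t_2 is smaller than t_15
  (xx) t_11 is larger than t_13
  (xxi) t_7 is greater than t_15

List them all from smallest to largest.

t_12 < t_9 < t_1 < t_3 < t_13 < t_11 < t_2 < t_5 < t_15 < t_7 < t_6 < t_14

The consecutive links are each given: t_12 < t_9; t_9 < t_1; t_1 < t_3; t_3 < t_13; t_13 < t_11; t_11 < t_2; t_2 < t_5; t_5 < t_15; t_15 < t_7; t_7 < t_6; t_6 < t_14.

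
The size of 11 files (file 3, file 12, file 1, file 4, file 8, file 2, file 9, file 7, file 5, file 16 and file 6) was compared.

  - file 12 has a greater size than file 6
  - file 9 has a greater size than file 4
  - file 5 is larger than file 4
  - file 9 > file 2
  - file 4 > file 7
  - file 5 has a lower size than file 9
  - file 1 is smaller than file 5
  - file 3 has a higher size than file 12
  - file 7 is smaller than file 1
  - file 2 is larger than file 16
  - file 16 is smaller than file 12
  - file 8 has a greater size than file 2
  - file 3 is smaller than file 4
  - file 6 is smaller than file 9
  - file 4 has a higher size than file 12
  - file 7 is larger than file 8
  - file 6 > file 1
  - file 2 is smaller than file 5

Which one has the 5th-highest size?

Piecing the relations together gives one ordering: file 16 < file 2 < file 8 < file 7 < file 1 < file 6 < file 12 < file 3 < file 4 < file 5 < file 9.
The 5th largest is file 12.

file 12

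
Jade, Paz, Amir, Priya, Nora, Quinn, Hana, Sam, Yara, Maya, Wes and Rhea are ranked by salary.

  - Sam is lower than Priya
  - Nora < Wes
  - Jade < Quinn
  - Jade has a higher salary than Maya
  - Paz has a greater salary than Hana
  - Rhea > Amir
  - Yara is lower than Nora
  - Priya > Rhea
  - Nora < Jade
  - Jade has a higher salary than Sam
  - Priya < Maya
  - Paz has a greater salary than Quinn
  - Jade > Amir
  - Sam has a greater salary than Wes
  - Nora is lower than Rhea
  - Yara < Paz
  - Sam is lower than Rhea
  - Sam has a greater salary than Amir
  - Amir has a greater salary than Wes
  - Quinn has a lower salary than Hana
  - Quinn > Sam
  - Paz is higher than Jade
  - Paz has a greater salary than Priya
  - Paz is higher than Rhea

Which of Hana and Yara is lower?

Yara

Yara < Nora and Nora < Wes give Yara < Wes.
Then Wes < Amir extends the chain to Amir.
Then Amir < Sam extends the chain to Sam.
Then Sam < Rhea extends the chain to Rhea.
With Rhea < Priya: Yara < Nora < Wes < Amir < Sam < Rhea < Priya.
With Priya < Maya: Yara < Nora < Wes < Amir < Sam < Rhea < Priya < Maya.
With Maya < Jade: Yara < Nora < Wes < Amir < Sam < Rhea < Priya < Maya < Jade.
Then Jade < Quinn extends the chain to Quinn.
With Quinn < Hana: Yara < Nora < Wes < Amir < Sam < Rhea < Priya < Maya < Jade < Quinn < Hana.
So Yara < Hana; Yara is the lower of the two.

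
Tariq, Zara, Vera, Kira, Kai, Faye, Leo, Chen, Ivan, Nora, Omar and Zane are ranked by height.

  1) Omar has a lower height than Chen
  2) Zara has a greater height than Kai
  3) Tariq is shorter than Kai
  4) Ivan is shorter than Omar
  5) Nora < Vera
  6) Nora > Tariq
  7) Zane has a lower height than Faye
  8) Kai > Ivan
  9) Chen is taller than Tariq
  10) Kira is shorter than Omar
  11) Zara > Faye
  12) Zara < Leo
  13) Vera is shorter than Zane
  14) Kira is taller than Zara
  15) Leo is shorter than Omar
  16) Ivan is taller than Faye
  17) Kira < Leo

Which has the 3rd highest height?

The consecutive relations fix a unique order: Tariq < Nora < Vera < Zane < Faye < Ivan < Kai < Zara < Kira < Leo < Omar < Chen.
The 3rd largest is Leo.

Leo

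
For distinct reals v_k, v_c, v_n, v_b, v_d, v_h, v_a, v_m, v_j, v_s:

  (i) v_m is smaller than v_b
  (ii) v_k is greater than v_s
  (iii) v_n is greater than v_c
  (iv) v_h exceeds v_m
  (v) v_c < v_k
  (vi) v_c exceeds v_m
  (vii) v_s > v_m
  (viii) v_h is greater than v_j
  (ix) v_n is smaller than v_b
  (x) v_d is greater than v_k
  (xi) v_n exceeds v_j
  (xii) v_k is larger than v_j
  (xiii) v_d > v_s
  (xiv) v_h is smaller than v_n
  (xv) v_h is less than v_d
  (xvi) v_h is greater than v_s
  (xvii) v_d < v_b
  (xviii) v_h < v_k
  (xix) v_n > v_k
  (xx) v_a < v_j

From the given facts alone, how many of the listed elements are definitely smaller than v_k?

6

Directly below v_k: v_c, v_s, v_j, v_h.
One step further: v_a, v_m (6 so far).
Nothing else is reachable below v_k; 6 in all.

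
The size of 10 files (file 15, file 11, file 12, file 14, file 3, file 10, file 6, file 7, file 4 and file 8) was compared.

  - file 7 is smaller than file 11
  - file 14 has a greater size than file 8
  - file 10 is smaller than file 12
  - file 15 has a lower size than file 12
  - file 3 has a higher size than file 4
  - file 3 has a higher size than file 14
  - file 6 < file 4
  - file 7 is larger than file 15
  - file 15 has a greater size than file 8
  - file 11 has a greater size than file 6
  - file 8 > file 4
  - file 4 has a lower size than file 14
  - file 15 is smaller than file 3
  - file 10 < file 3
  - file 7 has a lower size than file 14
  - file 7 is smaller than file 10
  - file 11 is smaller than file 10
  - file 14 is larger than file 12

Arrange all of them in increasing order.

Each adjacent pair is fixed by a given relation: file 6 < file 4; file 4 < file 8; file 8 < file 15; file 15 < file 7; file 7 < file 11; file 11 < file 10; file 10 < file 12; file 12 < file 14; file 14 < file 3. Chaining them end to end gives the full order.

file 6 < file 4 < file 8 < file 15 < file 7 < file 11 < file 10 < file 12 < file 14 < file 3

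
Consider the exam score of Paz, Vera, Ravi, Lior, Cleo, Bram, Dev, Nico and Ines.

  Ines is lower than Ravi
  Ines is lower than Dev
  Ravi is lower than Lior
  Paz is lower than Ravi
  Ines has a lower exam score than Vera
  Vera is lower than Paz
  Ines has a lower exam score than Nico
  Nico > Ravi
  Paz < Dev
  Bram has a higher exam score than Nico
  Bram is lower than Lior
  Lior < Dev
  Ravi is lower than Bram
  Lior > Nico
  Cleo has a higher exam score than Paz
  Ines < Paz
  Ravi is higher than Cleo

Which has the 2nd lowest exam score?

Piecing the relations together gives one ordering: Ines < Vera < Paz < Cleo < Ravi < Nico < Bram < Lior < Dev.
Counting 2 from the smallest end gives Vera.

Vera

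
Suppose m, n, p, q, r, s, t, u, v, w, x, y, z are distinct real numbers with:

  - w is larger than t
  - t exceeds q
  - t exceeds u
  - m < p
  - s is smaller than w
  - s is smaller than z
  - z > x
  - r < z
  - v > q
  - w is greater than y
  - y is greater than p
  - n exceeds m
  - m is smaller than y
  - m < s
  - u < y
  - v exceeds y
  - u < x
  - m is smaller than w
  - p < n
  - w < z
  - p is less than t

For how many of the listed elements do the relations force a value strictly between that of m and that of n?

Chaining upward from m reaches: p, t, y, s, v, w, z.
Chaining downward from n reaches: p.
Strictly between m and n are those in both lists: p — 1 element.

1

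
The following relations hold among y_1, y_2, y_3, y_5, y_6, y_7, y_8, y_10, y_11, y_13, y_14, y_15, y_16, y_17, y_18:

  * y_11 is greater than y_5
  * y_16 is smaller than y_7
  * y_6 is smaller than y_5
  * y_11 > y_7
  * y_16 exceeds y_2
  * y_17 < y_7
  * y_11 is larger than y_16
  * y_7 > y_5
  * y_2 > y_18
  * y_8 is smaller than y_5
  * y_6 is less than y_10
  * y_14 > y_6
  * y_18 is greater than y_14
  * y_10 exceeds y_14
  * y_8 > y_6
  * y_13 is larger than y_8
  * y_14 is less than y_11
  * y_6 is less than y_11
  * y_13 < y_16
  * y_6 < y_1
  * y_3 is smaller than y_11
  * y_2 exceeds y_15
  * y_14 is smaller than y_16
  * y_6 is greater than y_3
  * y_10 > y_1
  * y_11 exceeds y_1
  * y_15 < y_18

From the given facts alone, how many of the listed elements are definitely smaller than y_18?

From y_18 the given relations immediately reach y_14, y_15.
From those, y_6 — 3 in total.
From those, y_3 — 4 in total.
Nothing else is reachable below y_18; 4 in all.

4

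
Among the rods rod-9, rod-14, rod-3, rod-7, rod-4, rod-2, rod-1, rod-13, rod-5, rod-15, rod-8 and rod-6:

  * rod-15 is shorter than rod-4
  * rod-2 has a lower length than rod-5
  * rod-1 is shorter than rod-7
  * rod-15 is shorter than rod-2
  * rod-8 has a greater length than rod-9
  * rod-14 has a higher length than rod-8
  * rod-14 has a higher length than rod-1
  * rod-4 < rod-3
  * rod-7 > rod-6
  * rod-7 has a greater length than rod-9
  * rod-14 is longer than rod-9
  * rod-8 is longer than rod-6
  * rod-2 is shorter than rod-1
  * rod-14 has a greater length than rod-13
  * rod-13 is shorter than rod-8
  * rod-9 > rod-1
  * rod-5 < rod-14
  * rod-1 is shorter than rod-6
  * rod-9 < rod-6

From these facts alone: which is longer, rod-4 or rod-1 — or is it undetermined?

undetermined

Following every chain through rod-4: above rod-4 we get rod-3; below rod-4 we get rod-15.
rod-1 is not reached, and no chain runs the other way from rod-1 to rod-4.
So the given relations leave the order of rod-4 and rod-1 undetermined.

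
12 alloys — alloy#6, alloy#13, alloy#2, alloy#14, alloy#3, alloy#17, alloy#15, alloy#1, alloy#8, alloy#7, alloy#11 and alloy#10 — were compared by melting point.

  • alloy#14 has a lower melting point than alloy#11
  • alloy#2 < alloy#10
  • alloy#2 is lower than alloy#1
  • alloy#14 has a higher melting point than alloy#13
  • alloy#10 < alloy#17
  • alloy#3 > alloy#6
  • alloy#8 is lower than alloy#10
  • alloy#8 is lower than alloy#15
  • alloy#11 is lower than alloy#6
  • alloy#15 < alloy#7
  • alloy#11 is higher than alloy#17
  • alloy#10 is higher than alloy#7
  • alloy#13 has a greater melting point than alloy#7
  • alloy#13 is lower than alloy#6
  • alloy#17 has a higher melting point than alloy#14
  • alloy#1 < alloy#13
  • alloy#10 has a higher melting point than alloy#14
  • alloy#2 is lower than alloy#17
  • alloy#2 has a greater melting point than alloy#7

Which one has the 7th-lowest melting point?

alloy#14

The consecutive relations fix a unique order: alloy#8 < alloy#15 < alloy#7 < alloy#2 < alloy#1 < alloy#13 < alloy#14 < alloy#10 < alloy#17 < alloy#11 < alloy#6 < alloy#3.
The 7th smallest is alloy#14.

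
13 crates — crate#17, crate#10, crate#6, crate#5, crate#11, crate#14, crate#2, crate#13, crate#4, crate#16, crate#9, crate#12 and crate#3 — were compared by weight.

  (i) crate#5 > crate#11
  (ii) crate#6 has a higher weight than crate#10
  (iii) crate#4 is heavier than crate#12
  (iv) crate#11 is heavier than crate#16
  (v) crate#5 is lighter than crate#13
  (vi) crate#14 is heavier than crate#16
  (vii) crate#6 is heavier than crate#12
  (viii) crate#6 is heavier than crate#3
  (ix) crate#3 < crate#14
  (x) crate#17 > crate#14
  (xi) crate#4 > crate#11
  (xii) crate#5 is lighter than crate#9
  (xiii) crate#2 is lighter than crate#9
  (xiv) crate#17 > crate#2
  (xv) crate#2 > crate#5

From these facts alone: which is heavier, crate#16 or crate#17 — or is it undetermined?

crate#17

Link the given pairs in sequence: crate#16 < crate#11; crate#11 < crate#5; crate#5 < crate#2; crate#2 < crate#17.
Together: crate#16 < crate#11 < crate#5 < crate#2 < crate#17.
So crate#17 is heavier.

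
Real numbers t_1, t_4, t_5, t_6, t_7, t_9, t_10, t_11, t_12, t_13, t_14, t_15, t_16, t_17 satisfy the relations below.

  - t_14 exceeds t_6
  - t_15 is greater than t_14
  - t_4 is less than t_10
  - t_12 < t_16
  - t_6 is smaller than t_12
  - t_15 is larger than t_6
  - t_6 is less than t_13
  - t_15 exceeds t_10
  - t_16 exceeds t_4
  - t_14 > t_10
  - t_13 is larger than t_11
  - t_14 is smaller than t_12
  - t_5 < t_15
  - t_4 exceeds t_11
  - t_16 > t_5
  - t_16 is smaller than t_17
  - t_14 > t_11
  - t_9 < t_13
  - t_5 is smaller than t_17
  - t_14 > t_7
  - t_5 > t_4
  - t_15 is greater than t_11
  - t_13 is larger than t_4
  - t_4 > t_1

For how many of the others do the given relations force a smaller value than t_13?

5

Directly below t_13: t_6, t_9, t_11, t_4.
One step further: t_1 (5 so far).
Nothing else is reachable below t_13; 5 in all.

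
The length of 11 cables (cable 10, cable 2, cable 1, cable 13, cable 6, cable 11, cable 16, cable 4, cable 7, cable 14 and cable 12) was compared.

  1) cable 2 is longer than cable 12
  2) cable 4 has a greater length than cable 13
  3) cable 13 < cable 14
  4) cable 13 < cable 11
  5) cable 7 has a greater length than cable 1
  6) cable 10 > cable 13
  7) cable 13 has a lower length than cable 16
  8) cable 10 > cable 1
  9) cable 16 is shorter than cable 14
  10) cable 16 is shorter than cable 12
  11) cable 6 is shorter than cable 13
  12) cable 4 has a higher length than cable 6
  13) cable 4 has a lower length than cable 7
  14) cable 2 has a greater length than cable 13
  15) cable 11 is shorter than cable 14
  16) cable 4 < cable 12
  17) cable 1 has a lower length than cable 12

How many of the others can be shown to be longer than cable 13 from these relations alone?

8

Directly above cable 13: cable 4, cable 16, cable 11, cable 14, cable 10, cable 2.
One step further: cable 7, cable 12 (8 so far).
Nothing else is reachable above cable 13; 8 in all.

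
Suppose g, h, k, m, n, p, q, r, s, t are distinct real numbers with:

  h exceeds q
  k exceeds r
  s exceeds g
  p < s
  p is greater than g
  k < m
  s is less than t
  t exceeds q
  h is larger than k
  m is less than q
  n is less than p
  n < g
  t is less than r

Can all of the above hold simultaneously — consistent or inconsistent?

inconsistent

Chaining the given relations yields t < r < k < m < q, so t < q. But one relation states q < t. These cannot both hold.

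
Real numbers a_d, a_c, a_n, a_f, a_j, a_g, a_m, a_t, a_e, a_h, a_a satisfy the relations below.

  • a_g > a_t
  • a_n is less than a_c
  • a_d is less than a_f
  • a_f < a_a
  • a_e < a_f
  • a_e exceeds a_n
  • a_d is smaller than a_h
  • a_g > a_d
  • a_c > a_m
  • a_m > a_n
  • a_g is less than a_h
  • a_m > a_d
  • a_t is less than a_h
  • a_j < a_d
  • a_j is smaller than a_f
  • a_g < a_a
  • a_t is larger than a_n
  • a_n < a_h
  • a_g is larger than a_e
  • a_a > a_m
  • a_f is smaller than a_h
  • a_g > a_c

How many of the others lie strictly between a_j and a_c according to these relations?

2

The relations place a_j below a_c. An element lies strictly between them when it is forced above a_j and also forced below a_c.
Above a_j: {a_d, a_m, a_f, a_g, a_h, a_a}. Below a_c: {a_d, a_n, a_m}.
Intersection: {a_d, a_m} — 2.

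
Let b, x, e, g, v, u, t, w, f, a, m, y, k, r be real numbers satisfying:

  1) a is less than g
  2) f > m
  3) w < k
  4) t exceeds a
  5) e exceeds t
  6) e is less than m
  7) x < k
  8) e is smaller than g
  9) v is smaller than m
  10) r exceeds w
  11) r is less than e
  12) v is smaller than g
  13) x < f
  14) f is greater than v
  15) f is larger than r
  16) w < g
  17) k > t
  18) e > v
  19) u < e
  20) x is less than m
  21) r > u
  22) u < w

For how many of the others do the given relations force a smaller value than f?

9

The elements the relations force below f are u, v, w, r, x, a, t, e, m — no chain reaches any other.
That is 9.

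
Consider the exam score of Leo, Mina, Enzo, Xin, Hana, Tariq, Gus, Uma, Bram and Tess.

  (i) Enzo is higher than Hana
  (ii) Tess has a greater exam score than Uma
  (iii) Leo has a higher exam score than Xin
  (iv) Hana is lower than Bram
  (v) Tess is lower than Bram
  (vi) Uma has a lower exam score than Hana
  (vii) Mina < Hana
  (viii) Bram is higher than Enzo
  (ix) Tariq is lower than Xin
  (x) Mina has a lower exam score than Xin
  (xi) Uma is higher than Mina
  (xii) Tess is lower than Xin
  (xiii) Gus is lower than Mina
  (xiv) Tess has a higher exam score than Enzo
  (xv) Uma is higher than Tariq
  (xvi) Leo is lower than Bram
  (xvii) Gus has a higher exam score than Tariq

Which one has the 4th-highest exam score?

Chaining the given pairs: Tariq < Gus < Mina < Uma < Hana < Enzo < Tess < Xin < Leo < Bram.
The 4th largest is Tess.

Tess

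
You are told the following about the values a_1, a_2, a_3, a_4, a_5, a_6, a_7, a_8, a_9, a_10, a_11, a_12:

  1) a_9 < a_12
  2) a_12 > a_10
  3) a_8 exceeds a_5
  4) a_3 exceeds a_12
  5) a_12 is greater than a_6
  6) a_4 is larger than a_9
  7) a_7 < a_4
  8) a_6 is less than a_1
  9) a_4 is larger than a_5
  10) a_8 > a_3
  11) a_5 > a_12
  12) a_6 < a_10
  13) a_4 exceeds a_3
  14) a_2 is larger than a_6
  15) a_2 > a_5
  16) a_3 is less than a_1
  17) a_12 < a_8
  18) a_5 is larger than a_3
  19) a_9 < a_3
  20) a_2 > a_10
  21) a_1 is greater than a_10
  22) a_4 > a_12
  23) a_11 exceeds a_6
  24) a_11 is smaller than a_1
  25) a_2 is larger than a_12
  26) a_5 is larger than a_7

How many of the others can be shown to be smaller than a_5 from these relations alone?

6

The elements the relations force below a_5 are a_9, a_6, a_10, a_12, a_3, a_7 — no chain reaches any other.
That is 6.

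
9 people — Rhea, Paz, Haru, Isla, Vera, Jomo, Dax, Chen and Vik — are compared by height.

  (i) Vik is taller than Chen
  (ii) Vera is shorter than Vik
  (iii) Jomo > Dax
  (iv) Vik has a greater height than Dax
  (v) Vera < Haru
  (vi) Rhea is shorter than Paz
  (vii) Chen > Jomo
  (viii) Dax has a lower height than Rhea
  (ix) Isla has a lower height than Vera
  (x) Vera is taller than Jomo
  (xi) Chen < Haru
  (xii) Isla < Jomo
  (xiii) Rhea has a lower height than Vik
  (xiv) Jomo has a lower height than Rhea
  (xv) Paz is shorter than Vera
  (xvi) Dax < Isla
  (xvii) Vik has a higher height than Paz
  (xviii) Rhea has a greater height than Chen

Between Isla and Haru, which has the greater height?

Isla < Jomo and Jomo < Chen give Isla < Chen.
With Chen < Rhea: Isla < Jomo < Chen < Rhea.
Then Rhea < Paz extends the chain to Paz.
With Paz < Vera: Isla < Jomo < Chen < Rhea < Paz < Vera.
With Vera < Haru: Isla < Jomo < Chen < Rhea < Paz < Vera < Haru.
So Isla < Haru; Haru is the taller of the two.

Haru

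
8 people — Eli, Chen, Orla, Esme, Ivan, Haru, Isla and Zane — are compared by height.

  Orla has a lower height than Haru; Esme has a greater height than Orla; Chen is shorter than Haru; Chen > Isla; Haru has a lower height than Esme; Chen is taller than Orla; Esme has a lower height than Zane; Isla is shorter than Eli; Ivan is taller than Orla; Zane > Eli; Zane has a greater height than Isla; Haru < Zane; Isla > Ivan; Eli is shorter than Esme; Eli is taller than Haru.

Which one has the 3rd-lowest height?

Piecing the relations together gives one ordering: Orla < Ivan < Isla < Chen < Haru < Eli < Esme < Zane.
Counting 3 from the smallest end gives Isla.

Isla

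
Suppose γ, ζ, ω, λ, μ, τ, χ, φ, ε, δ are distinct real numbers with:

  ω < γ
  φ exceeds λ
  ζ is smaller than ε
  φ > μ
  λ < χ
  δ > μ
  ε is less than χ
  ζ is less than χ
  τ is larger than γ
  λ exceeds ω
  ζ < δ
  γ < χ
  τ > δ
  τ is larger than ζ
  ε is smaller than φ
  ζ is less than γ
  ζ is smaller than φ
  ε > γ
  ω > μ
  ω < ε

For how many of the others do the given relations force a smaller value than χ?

6

The elements the relations force below χ are μ, ζ, ω, γ, λ, ε — no chain reaches any other.
That is 6.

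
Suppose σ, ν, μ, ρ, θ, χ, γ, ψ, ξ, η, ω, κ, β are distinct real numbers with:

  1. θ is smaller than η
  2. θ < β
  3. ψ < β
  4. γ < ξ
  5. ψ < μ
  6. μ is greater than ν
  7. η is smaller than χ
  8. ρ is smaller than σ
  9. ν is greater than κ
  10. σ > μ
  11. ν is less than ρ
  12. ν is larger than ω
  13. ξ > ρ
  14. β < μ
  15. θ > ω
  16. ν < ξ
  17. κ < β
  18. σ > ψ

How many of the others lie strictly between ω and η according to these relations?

1

Chaining upward from ω reaches: θ, β, ν, χ, ρ, ξ, μ, σ.
Chaining downward from η reaches: θ.
Strictly between ω and η are those in both lists: θ — 1 element.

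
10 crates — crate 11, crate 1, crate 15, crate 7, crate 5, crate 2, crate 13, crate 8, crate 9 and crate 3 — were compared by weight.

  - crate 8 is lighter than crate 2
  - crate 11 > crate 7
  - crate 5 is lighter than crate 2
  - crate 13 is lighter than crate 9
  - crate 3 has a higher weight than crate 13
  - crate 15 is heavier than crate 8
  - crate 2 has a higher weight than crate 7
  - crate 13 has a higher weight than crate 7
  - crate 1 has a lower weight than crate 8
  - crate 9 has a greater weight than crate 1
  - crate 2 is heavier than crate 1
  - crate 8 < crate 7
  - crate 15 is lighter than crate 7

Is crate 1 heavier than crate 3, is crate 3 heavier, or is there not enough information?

crate 3

Link the given pairs in sequence: crate 1 < crate 8; crate 8 < crate 15; crate 15 < crate 7; crate 7 < crate 13; crate 13 < crate 3.
Chaining these gives crate 1 < crate 8 < crate 15 < crate 7 < crate 13 < crate 3.
So crate 3 is heavier.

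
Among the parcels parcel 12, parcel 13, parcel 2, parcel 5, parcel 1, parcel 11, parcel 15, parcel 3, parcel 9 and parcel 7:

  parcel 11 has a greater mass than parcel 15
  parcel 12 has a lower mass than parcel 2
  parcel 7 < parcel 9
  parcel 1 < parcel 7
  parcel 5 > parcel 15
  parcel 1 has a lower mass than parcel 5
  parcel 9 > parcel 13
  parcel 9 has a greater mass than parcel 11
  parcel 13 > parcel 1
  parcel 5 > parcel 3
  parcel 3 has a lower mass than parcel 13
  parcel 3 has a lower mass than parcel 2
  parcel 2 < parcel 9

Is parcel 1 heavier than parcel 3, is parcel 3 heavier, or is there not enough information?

Following every chain through parcel 1: above parcel 1 we get parcel 7, parcel 5, parcel 13, parcel 9.
parcel 3 is not reached, and no chain runs the other way from parcel 3 to parcel 1.
So the given relations leave the order of parcel 1 and parcel 3 undetermined.

undetermined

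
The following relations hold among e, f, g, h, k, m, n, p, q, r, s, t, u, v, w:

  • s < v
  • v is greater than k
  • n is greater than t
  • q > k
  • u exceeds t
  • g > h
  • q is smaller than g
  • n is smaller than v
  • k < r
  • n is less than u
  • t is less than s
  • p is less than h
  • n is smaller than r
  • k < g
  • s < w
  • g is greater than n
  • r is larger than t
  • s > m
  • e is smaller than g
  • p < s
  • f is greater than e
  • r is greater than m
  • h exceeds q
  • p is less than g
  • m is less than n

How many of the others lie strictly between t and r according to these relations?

Chaining upward from t reaches: s, n, v, g, w, u.
Chaining downward from r reaches: k, m, n.
Strictly between t and r are those in both lists: n — 1 element.

1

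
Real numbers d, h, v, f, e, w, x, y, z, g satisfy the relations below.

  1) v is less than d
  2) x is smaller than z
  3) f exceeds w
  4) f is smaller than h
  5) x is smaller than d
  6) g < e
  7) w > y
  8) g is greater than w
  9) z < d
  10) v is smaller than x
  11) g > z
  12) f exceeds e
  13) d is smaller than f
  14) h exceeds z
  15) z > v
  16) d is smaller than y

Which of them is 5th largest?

w

The consecutive relations fix a unique order: v < x < z < d < y < w < g < e < f < h.
Counting 5 from the largest end gives w.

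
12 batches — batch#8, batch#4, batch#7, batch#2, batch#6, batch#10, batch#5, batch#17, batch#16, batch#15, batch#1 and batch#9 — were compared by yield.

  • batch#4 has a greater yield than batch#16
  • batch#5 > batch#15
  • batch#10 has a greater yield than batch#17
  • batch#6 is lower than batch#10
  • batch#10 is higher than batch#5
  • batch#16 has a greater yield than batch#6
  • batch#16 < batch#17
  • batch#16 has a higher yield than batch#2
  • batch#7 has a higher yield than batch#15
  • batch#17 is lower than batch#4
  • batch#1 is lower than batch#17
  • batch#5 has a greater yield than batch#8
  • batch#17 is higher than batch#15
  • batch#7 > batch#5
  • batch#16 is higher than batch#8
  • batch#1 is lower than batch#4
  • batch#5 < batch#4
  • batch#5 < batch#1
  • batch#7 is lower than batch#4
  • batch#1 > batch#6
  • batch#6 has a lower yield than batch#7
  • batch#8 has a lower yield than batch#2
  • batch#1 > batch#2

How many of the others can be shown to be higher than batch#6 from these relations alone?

The elements the relations force above batch#6 are batch#1, batch#16, batch#7, batch#17, batch#10, batch#4 — no chain reaches any other.
That is 6.

6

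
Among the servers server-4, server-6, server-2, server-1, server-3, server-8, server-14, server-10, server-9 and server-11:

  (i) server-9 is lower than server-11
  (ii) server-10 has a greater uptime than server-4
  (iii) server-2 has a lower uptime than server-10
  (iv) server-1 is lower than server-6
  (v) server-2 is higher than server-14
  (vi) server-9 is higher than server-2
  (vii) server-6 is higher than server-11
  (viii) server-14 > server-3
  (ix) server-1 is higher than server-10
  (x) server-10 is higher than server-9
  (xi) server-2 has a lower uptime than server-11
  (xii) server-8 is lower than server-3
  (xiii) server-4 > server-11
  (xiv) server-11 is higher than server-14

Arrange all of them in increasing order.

The consecutive links are each given: server-8 < server-3; server-3 < server-14; server-14 < server-2; server-2 < server-9; server-9 < server-11; server-11 < server-4; server-4 < server-10; server-10 < server-1; server-1 < server-6.

server-8 < server-3 < server-14 < server-2 < server-9 < server-11 < server-4 < server-10 < server-1 < server-6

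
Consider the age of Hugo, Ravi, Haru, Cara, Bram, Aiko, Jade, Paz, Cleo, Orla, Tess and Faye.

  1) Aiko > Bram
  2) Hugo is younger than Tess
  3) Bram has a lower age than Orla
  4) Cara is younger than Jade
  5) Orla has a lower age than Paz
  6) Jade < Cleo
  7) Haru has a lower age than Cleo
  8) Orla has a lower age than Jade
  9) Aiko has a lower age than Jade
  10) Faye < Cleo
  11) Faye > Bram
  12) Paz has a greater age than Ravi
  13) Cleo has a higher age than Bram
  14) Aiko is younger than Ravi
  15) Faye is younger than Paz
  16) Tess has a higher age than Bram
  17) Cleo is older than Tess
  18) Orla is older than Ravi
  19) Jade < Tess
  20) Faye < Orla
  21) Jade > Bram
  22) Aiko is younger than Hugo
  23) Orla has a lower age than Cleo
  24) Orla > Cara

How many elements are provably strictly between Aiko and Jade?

Chaining upward from Aiko reaches: Hugo, Ravi, Orla, Tess, Cleo, Paz.
Chaining downward from Jade reaches: Bram, Ravi, Cara, Faye, Orla.
Strictly between Aiko and Jade are those in both lists: Ravi, Orla — 2 elements.

2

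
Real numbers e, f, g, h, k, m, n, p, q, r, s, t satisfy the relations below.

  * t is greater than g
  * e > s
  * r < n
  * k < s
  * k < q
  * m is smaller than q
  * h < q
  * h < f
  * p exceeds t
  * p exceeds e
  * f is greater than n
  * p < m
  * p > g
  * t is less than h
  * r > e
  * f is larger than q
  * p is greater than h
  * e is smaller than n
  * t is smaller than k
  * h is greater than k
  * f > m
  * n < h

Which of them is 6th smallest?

r

Piecing the relations together gives one ordering: g < t < k < s < e < r < n < h < p < m < q < f.
Counting 6 from the smallest end gives r.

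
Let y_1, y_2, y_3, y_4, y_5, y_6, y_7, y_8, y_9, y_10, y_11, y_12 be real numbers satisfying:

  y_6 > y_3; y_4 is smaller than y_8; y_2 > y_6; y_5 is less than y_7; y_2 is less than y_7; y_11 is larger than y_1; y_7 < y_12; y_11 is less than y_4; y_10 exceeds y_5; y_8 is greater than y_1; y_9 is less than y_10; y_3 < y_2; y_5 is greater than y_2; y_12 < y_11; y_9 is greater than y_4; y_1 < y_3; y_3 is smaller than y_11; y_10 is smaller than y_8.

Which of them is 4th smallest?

Piecing the relations together gives one ordering: y_1 < y_3 < y_6 < y_2 < y_5 < y_7 < y_12 < y_11 < y_4 < y_9 < y_10 < y_8.
Counting 4 from the smallest end gives y_2.

y_2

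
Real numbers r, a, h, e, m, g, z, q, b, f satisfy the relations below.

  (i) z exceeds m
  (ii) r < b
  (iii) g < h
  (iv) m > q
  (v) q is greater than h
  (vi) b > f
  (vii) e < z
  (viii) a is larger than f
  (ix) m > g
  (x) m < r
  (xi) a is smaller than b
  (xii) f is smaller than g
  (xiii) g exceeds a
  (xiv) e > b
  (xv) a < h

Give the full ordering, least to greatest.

f < a < g < h < q < m < r < b < e < z

Each adjacent pair is fixed by a given relation: f < a; a < g; g < h; h < q; q < m; m < r; r < b; b < e; e < z. Chaining them end to end gives the full order.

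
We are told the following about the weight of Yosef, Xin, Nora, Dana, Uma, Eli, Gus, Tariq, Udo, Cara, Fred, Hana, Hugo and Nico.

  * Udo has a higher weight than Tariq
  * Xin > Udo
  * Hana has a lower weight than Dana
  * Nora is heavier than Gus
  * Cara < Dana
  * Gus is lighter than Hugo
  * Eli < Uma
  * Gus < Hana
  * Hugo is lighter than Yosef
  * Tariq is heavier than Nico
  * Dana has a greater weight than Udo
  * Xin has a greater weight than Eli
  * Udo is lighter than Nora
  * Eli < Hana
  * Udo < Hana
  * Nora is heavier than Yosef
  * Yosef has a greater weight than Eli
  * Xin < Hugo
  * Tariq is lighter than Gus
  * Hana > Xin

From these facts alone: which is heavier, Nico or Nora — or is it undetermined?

Nora

Nico < Tariq and Tariq < Udo give Nico < Udo.
Then Udo < Xin extends the chain to Xin.
With Xin < Hugo: Nico < Tariq < Udo < Xin < Hugo.
With Hugo < Yosef: Nico < Tariq < Udo < Xin < Hugo < Yosef.
Then Yosef < Nora extends the chain to Nora.
So Nora is heavier.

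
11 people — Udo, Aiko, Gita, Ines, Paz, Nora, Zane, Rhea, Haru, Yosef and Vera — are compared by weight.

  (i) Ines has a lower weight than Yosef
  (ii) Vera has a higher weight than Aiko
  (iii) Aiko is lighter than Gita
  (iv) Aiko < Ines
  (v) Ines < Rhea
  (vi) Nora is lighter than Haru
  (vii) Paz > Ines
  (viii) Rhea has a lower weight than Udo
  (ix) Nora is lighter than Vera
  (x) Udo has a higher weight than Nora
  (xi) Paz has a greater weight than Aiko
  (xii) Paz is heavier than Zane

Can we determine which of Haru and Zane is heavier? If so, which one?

Following every chain through Haru: below Haru we get Nora.
Zane is not reached, and no chain runs the other way from Zane to Haru.
So the given relations leave the order of Haru and Zane undetermined.

undetermined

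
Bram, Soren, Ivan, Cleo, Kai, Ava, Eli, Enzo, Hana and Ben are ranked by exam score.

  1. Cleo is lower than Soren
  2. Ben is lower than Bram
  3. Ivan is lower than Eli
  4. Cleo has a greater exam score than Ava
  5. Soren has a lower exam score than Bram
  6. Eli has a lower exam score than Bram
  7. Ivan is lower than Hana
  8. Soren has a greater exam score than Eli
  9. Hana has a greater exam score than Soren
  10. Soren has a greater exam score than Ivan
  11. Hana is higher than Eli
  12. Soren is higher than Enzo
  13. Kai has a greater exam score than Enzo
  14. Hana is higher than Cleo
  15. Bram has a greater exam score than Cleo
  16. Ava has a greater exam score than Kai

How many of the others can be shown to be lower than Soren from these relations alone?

6

From Soren the given relations immediately reach Enzo, Ivan, Eli, Cleo.
From those, Ava — 5 in total.
From those, Kai — 6 in total.
Nothing else is reachable below Soren; 6 in all.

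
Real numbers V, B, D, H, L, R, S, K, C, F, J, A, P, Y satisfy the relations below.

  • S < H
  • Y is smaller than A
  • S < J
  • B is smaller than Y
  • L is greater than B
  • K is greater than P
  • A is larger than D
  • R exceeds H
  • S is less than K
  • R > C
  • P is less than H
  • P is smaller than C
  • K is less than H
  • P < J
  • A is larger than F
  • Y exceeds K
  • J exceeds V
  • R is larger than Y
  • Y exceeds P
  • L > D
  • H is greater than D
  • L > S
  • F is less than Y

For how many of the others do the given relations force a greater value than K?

From K the given relations immediately reach Y, H.
From those, A, R — 4 in total.
No other element is forced above K by the given relations, so the count is 4.

4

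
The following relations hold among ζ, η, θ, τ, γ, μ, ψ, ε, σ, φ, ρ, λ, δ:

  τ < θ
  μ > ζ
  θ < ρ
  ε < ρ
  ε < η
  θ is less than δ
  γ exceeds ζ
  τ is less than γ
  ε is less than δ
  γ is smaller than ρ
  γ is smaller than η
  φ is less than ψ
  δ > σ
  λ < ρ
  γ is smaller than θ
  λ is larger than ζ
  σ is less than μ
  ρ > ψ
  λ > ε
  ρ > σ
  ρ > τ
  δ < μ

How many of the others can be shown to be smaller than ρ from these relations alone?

The elements the relations force below ρ are τ, φ, ζ, σ, ε, γ, θ, λ, ψ — no chain reaches any other.
That is 9.

9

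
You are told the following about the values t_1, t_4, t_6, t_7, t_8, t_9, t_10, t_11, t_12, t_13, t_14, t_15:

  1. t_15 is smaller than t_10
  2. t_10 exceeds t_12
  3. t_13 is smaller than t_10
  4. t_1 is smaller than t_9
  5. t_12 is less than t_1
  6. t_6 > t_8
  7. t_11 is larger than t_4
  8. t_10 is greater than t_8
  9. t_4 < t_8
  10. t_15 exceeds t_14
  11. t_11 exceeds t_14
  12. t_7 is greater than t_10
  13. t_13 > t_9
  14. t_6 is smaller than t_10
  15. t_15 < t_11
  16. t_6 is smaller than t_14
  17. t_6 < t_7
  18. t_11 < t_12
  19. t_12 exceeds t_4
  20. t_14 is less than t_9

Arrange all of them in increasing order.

Each adjacent pair is fixed by a given relation: t_4 < t_8; t_8 < t_6; t_6 < t_14; t_14 < t_15; t_15 < t_11; t_11 < t_12; t_12 < t_1; t_1 < t_9; t_9 < t_13; t_13 < t_10; t_10 < t_7. Chaining them end to end gives the full order.

t_4 < t_8 < t_6 < t_14 < t_15 < t_11 < t_12 < t_1 < t_9 < t_13 < t_10 < t_7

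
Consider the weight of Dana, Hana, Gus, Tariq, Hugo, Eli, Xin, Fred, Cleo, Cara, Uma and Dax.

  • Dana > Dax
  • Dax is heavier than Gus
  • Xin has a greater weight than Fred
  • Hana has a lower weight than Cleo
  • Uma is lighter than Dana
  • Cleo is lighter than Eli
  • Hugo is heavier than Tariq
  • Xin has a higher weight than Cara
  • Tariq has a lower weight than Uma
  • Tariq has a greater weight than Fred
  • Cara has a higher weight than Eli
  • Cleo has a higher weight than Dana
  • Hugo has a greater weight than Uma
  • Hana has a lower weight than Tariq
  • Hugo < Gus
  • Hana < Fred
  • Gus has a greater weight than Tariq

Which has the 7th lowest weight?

Dax

The consecutive relations fix a unique order: Hana < Fred < Tariq < Uma < Hugo < Gus < Dax < Dana < Cleo < Eli < Cara < Xin.
Counting 7 from the smallest end gives Dax.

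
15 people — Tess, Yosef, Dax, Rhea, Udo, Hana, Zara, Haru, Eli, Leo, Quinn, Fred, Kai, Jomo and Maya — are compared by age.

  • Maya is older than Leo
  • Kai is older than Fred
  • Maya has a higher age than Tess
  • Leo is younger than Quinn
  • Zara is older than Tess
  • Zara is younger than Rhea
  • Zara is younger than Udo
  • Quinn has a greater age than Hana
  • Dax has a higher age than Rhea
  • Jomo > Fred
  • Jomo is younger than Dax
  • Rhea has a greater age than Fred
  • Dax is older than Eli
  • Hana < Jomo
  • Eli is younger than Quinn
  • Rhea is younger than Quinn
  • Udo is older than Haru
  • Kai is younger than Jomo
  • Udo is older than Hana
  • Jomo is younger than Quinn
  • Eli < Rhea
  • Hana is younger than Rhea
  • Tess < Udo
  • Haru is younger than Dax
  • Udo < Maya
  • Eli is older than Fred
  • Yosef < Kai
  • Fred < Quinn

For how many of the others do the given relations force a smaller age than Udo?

4

From Udo the given relations immediately reach Hana, Tess, Haru, Zara.
No other element is forced below Udo by the given relations, so the count is 4.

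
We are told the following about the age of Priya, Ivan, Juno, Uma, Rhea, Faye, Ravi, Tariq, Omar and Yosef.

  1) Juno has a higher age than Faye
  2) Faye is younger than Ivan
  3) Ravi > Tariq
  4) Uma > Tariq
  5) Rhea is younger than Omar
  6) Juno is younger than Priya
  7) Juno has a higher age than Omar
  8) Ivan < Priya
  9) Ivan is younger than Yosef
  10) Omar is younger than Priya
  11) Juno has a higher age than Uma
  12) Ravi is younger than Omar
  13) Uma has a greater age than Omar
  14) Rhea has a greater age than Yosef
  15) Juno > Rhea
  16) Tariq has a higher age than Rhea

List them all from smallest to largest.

Faye < Ivan < Yosef < Rhea < Tariq < Ravi < Omar < Uma < Juno < Priya

The consecutive links are each given: Faye < Ivan; Ivan < Yosef; Yosef < Rhea; Rhea < Tariq; Tariq < Ravi; Ravi < Omar; Omar < Uma; Uma < Juno; Juno < Priya.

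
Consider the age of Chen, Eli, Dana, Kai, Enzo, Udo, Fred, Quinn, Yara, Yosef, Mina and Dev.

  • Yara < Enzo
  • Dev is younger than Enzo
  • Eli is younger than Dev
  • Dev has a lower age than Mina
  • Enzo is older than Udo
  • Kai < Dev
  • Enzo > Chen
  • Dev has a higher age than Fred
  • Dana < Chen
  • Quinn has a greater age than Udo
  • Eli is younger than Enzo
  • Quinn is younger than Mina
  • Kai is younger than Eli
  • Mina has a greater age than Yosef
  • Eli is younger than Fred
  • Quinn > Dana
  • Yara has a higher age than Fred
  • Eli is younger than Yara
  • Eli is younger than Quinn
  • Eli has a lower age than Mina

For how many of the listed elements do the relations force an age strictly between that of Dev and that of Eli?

1

Chaining upward from Eli reaches: Fred, Quinn, Yara, Mina, Enzo.
Chaining downward from Dev reaches: Kai, Fred.
Strictly between Eli and Dev are those in both lists: Fred — 1 element.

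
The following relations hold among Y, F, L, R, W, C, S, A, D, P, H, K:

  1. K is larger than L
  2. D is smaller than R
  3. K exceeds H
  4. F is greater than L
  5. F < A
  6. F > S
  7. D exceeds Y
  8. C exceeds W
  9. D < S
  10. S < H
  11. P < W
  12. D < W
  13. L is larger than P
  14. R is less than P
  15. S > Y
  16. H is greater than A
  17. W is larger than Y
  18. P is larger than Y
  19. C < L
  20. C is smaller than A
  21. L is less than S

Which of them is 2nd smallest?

D

The consecutive relations fix a unique order: Y < D < R < P < W < C < L < S < F < A < H < K.
The 2nd smallest is D.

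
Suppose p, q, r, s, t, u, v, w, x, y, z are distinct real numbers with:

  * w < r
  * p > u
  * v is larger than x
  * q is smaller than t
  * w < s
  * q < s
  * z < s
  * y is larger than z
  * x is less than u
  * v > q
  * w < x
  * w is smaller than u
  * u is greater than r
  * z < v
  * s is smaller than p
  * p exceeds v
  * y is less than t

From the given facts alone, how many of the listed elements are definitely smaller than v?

The elements the relations force below v are w, z, x, q — no chain reaches any other.
That is 4.

4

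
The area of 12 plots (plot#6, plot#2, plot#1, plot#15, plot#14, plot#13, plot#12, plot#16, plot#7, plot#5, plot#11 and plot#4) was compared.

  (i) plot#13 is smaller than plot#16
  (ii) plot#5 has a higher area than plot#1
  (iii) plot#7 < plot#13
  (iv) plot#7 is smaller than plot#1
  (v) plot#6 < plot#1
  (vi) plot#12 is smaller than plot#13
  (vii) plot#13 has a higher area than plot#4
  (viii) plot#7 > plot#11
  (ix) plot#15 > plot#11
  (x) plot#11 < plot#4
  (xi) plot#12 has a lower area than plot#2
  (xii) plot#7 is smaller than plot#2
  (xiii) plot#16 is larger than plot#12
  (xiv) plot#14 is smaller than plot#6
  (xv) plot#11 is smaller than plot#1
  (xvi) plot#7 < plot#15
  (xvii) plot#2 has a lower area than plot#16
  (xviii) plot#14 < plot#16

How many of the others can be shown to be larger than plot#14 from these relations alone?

From plot#14 the given relations immediately reach plot#6, plot#16.
From those, plot#1 — 3 in total.
From those, plot#5 — 4 in total.
No other element is forced above plot#14 by the given relations, so the count is 4.

4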